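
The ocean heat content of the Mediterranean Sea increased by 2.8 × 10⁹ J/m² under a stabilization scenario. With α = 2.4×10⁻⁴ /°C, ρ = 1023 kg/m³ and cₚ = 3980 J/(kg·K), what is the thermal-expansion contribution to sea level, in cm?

16.5 cm

Δh = αQ/(ρcₚ) = 2.4×10⁻⁴ × 2.8×10⁹ / (1023 × 3980) ≈ 0.16505 m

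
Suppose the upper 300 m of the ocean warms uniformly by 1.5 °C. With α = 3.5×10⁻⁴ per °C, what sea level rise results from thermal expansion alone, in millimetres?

Δh = αΔT·H = 3.5×10⁻⁴ × 1.5 × 300 = 0.15750 m

Δh ≈ 160 mm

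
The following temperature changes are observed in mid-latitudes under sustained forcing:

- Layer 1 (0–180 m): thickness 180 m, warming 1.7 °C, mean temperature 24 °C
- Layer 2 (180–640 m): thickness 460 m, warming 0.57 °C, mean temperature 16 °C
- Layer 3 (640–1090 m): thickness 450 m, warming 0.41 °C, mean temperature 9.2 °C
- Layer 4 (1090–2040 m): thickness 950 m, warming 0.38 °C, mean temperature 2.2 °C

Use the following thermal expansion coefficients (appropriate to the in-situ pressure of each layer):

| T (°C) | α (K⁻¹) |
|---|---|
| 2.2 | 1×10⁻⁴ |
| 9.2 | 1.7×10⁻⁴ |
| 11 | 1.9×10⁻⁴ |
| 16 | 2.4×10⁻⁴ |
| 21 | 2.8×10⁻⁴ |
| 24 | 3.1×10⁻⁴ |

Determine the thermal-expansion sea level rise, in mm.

Layer 1 at 24 °C → α = 3.1×10⁻⁴ K⁻¹
Layer 2 at 16 °C → α = 2.4×10⁻⁴ K⁻¹
Layer 3 at 9.2 °C → α = 1.7×10⁻⁴ K⁻¹
Layer 4 at 2.2 °C → α = 1×10⁻⁴ K⁻¹
Layer 1: 3.1×10⁻⁴ × 180 × 1.7 = 0.09486 m
460 × 0.57 × 2.4×10⁻⁴ = 0.062928 m
Layer 3: 1.7×10⁻⁴ × 0.41 × 450 = 0.031365 m
0.38 × 950 × 1×10⁻⁴ = 0.03610 m
Δh = 0.09486 + 0.062928 + 0.031365 + 0.03610 = 0.225253 m

230 mm of thermosteric rise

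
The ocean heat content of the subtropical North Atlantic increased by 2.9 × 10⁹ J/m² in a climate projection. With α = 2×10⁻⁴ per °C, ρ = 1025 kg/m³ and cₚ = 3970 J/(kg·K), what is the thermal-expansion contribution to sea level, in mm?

about 143 mm

Δh = αQ/(ρcₚ) = 2×10⁻⁴ × 2.9×10⁹ / (1025 × 3970) ≈ 0.14253 m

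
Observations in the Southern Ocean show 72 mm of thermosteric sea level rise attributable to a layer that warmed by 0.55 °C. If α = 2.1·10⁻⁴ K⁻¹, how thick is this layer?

H = Δh/(αΔT) = 0.072 / (2.1×10⁻⁴ × 0.55) ≈ 623.4 m

H ≈ 623 m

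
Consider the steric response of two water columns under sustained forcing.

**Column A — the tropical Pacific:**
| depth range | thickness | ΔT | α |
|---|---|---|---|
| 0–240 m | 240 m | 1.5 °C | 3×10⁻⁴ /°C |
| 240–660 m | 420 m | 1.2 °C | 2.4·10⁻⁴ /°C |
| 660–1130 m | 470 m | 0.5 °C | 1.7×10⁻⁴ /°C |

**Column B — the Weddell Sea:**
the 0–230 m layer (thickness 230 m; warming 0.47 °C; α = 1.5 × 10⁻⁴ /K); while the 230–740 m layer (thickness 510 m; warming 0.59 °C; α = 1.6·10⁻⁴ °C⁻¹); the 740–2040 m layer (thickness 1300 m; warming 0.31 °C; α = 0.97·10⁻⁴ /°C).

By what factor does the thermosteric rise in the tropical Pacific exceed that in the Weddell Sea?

2.6

A 1.5 × 3×10⁻⁴ × 240 = 0.10800 m
A 240–660 m: 420 × 1.2 × 2.4×10⁻⁴ = 0.12096 m
A 660–1130 m: 470 × 0.5 × 1.7×10⁻⁴ = 0.03995 m
A total: 0.26891 m
B Layer 1: 0.47 × 1.5×10⁻⁴ × 230 = 0.016215 m
B 230–740 m: 1.6×10⁻⁴ × 510 × 0.59 = 0.048144 m
B Layer 3: 0.97×10⁻⁴ × 0.31 × 1300 = 0.039091 m
B total: 0.10345 m
Ratio: 0.26891 / 0.10345 ≈ 2.599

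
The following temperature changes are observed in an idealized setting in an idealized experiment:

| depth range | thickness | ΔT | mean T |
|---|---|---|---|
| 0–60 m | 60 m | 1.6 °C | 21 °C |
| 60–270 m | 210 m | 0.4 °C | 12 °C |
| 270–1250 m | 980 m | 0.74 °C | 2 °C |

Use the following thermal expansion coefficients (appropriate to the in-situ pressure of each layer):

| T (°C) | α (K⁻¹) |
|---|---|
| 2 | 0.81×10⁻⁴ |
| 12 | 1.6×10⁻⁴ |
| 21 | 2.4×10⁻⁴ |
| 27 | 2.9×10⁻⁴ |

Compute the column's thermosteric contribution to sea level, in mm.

Δh = 95.2 mm

Layer 1 at 21 °C → α = 2.4×10⁻⁴ K⁻¹
Layer 2 at 12 °C → α = 1.6×10⁻⁴ K⁻¹
Layer 3 at 2 °C → α = 0.81×10⁻⁴ K⁻¹
Layer 1: 2.4×10⁻⁴ × 60 × 1.6 = 0.02304 m
60–270 m: 0.4 × 1.6×10⁻⁴ × 210 = 0.01344 m
0.74 × 980 × 0.81×10⁻⁴ = 0.0587412 m
Δh = 0.02304 + 0.01344 + 0.0587412 = 0.0952212 m ≈ 95.2 mm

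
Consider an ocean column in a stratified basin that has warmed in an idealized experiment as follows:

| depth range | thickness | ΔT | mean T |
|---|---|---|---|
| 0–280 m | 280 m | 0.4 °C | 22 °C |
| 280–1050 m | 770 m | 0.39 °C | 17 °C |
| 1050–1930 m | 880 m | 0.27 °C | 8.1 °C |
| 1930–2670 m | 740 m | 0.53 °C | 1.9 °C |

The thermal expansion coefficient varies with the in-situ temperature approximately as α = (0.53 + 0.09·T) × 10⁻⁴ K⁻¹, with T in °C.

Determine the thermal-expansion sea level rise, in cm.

about 14.7 cm

Layer 1: α = (0.53 + 0.09×22)×10⁻⁴ = 2.51×10⁻⁴ K⁻¹
Layer 2: α = (0.53 + 0.09×17)×10⁻⁴ = 2.06×10⁻⁴ K⁻¹
Layer 3: α = (0.53 + 0.09×8.1)×10⁻⁴ = 1.259×10⁻⁴ K⁻¹
Layer 4: α = (0.53 + 0.09×1.9)×10⁻⁴ = 0.701×10⁻⁴ K⁻¹
0–280 m: 0.4 × 280 × 2.51×10⁻⁴ = 0.028112 m
280–1050 m: 770 × 2.06×10⁻⁴ × 0.39 = 0.0618618 m
1.259×10⁻⁴ × 0.27 × 880 = 0.02991384 m
0.701×10⁻⁴ × 740 × 0.53 = 0.02749322 m
Δh = 0.028112 + 0.0618618 + 0.02991384 + 0.02749322 = 0.14738086 m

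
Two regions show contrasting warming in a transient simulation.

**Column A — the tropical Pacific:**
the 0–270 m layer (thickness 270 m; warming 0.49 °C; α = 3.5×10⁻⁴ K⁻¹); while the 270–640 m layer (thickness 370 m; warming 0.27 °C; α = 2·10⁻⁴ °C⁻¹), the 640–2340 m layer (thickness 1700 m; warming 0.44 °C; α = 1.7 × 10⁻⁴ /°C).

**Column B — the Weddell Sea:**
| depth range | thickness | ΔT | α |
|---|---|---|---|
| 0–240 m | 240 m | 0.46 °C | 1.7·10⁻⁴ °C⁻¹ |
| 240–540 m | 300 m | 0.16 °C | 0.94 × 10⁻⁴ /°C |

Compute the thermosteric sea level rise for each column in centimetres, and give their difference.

A 3.5×10⁻⁴ × 270 × 0.49 = 0.046305 m
A 0.27 × 2×10⁻⁴ × 370 = 0.01998 m
A 640–2340 m: 1700 × 0.44 × 1.7×10⁻⁴ = 0.12716 m
A total: 0.193445 m
B 0.46 × 240 × 1.7×10⁻⁴ = 0.018768 m
B 0.94×10⁻⁴ × 300 × 0.16 = 0.004512 m
B total: 0.02328 m
Difference: 0.193445 − 0.02328 = 0.170165 m

A: 19.3 cm; B: 2.33 cm; difference 17.0 cm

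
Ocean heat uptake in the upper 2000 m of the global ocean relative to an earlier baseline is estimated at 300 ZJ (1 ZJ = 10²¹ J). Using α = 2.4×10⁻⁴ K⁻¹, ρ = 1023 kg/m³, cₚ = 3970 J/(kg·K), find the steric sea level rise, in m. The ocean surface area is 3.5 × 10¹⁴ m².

Per unit area: Q = 300×10²¹ / (3.5×10¹⁴) ≈ 8.571×10⁸ J/m²
Δh = αQ/(ρcₚ) = 2.4×10⁻⁴ × 8.571×10⁸ / (1023 × 3970) ≈ 0.05065 m

about 0.051 m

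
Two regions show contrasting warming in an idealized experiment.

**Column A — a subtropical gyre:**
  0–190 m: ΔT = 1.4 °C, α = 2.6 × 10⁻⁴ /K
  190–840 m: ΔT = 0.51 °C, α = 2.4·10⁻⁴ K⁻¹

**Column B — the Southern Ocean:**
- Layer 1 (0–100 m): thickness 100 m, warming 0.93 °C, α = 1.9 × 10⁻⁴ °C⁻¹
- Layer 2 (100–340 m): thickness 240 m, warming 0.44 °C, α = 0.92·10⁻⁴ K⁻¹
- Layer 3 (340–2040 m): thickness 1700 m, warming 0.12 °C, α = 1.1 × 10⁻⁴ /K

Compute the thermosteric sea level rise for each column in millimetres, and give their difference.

A Layer 1: 1.4 × 190 × 2.6×10⁻⁴ = 0.06916 m
A 190–840 m: 0.51 × 2.4×10⁻⁴ × 650 = 0.07956 m
A total: 0.14872 m
B 0–100 m: 0.93 × 100 × 1.9×10⁻⁴ = 0.01767 m
B Layer 2: 0.44 × 0.92×10⁻⁴ × 240 = 0.0097152 m
B 0.12 × 1.1×10⁻⁴ × 1700 = 0.02244 m
B total: 0.0498252 m
Difference: 0.14872 − 0.0498252 = 0.0988948 m

A: 149 mm; B: 49.8 mm; difference 98.9 mm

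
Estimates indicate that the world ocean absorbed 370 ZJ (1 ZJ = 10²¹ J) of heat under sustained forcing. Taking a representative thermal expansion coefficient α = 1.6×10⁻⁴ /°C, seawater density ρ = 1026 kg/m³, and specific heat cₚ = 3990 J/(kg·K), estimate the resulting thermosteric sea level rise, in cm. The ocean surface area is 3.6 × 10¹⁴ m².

Per unit area: Q = 370×10²¹ / (3.6×10¹⁴) ≈ 1.028×10⁹ J/m²
Δh = αQ/(ρcₚ) = 1.6×10⁻⁴ × 1.028×10⁹ / (1026 × 3990) ≈ 0.040178 m

4.02 cm of thermosteric rise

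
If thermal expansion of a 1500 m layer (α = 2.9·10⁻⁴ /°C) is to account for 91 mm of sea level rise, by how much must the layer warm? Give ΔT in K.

about 0.209 K

ΔT = Δh/(αH) = 0.091 / (2.9×10⁻⁴ × 1500) ≈ 0.2092 K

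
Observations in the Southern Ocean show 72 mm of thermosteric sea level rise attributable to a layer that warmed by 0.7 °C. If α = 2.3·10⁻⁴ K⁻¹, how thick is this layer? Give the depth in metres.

H ≈ 447 m

H = Δh/(αΔT) = 0.072 / (2.3×10⁻⁴ × 0.7) ≈ 447.2 m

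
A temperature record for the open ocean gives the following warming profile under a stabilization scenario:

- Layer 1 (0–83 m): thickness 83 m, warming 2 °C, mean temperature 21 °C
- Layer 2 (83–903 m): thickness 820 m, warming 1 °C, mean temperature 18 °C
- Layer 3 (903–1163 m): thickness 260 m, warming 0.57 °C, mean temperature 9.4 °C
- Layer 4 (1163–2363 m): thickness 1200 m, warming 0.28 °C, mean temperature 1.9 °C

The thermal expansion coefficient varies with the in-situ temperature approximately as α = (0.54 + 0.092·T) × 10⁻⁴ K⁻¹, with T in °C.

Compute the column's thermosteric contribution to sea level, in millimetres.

Δh ≈ 266 mm

Layer 1: α = (0.54 + 0.092×21)×10⁻⁴ = 2.472×10⁻⁴ K⁻¹
Layer 2: α = (0.54 + 0.092×18)×10⁻⁴ = 2.196×10⁻⁴ K⁻¹
Layer 3: α = (0.54 + 0.092×9.4)×10⁻⁴ = 1.4048×10⁻⁴ K⁻¹
Layer 4: α = (0.54 + 0.092×1.9)×10⁻⁴ = 0.7148×10⁻⁴ K⁻¹
Layer 1: 2 × 83 × 2.472×10⁻⁴ = 0.0410352 m
83–903 m: 1 × 2.196×10⁻⁴ × 820 = 0.180072 m
Layer 3: 260 × 1.4048×10⁻⁴ × 0.57 = 0.020819136 m
0.7148×10⁻⁴ × 1200 × 0.28 = 0.02401728 m
Δh = 0.0410352 + 0.180072 + 0.020819136 + 0.02401728 = 0.265943616 m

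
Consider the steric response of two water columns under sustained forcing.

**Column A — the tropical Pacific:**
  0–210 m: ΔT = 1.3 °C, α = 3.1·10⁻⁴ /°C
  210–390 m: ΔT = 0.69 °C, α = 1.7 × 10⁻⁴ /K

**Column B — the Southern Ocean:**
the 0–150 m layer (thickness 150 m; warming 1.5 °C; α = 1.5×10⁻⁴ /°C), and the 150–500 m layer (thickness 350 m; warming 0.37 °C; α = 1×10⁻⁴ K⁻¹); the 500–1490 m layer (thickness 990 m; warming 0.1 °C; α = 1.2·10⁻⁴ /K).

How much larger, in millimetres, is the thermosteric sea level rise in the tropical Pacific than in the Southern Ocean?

Δh_A − Δh_B ≈ 47.2 mm

A 0–210 m: 3.1×10⁻⁴ × 1.3 × 210 = 0.08463 m
A Layer 2: 1.7×10⁻⁴ × 0.69 × 180 = 0.021114 m
A total: 0.105744 m
B Layer 1: 150 × 1.5 × 1.5×10⁻⁴ = 0.03375 m
B 150–500 m: 1×10⁻⁴ × 0.37 × 350 = 0.01295 m
B 500–1490 m: 0.1 × 990 × 1.2×10⁻⁴ = 0.01188 m
B total: 0.05858 m
Difference: 0.105744 − 0.05858 = 0.047164 m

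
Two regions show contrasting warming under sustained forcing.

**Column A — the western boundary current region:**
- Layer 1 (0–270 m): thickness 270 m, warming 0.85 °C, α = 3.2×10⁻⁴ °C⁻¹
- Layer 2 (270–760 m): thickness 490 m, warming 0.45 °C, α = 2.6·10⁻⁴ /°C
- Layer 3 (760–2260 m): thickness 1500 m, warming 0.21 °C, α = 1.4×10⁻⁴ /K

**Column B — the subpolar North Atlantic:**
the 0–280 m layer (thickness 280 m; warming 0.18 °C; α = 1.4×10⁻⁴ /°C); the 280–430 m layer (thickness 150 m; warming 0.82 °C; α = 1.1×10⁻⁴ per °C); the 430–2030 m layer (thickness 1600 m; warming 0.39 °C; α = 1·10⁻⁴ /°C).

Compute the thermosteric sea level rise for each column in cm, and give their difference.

A Layer 1: 0.85 × 3.2×10⁻⁴ × 270 = 0.07344 m
A Layer 2: 490 × 2.6×10⁻⁴ × 0.45 = 0.05733 m
A 760–2260 m: 1.4×10⁻⁴ × 0.21 × 1500 = 0.04410 m
A total: 0.17487 m
B 0–280 m: 1.4×10⁻⁴ × 280 × 0.18 = 0.007056 m
B Layer 2: 0.82 × 1.1×10⁻⁴ × 150 = 0.01353 m
B 1×10⁻⁴ × 0.39 × 1600 = 0.06240 m
B total: 0.082986 m
Difference: 0.17487 − 0.082986 = 0.091884 m

Δh_A ≈ 17.5 cm, Δh_B ≈ 8.30 cm; difference ≈ 9.19 cm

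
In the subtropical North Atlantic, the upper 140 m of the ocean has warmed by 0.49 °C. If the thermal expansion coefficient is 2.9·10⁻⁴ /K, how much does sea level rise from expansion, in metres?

0.0199 m

Δh = αΔT·H = 2.9×10⁻⁴ × 0.49 × 140 = 0.019894 m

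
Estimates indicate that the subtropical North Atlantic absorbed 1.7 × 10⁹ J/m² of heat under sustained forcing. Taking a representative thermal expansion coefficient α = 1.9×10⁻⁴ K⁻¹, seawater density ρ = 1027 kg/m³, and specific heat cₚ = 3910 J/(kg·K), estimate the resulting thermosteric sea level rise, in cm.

Δh = αQ/(ρcₚ) = 1.9×10⁻⁴ × 1.7×10⁹ / (1027 × 3910) ≈ 0.080437 m

about 8.0 cm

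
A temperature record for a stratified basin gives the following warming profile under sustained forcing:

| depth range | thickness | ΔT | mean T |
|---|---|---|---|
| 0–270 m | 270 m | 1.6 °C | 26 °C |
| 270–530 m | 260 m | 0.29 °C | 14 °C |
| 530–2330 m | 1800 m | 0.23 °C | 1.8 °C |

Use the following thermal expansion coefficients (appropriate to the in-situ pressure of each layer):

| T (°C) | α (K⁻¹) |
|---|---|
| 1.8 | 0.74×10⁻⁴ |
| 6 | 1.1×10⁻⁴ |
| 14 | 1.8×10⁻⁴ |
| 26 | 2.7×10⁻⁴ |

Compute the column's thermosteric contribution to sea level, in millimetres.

Layer 1 at 26 °C → α = 2.7×10⁻⁴ K⁻¹
Layer 2 at 14 °C → α = 1.8×10⁻⁴ K⁻¹
Layer 3 at 1.8 °C → α = 0.74×10⁻⁴ K⁻¹
Layer 1: 2.7×10⁻⁴ × 270 × 1.6 = 0.11664 m
270–530 m: 0.29 × 260 × 1.8×10⁻⁴ = 0.013572 m
0.23 × 1800 × 0.74×10⁻⁴ = 0.030636 m
Δh = 0.11664 + 0.013572 + 0.030636 = 0.160848 m

Δh ≈ 160 mm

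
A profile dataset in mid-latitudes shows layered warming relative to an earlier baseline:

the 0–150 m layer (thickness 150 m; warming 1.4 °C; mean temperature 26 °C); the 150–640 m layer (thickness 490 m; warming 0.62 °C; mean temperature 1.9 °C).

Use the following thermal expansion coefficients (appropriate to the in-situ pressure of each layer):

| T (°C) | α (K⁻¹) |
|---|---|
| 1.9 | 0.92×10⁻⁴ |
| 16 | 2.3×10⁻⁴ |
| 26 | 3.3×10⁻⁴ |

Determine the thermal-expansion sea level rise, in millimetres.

Layer 1 at 26 °C → α = 3.3×10⁻⁴ K⁻¹
Layer 2 at 1.9 °C → α = 0.92×10⁻⁴ K⁻¹
Layer 1: 150 × 1.4 × 3.3×10⁻⁴ = 0.06930 m
150–640 m: 0.92×10⁻⁴ × 490 × 0.62 = 0.0279496 m
Δh = 0.06930 + 0.0279496 = 0.0972496 m

97.2 mm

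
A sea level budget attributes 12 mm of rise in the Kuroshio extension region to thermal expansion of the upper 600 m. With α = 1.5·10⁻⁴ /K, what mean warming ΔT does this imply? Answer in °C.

about 0.133 °C

ΔT = Δh/(αH) = 0.012 / (1.5×10⁻⁴ × 600) ≈ 0.1333 °C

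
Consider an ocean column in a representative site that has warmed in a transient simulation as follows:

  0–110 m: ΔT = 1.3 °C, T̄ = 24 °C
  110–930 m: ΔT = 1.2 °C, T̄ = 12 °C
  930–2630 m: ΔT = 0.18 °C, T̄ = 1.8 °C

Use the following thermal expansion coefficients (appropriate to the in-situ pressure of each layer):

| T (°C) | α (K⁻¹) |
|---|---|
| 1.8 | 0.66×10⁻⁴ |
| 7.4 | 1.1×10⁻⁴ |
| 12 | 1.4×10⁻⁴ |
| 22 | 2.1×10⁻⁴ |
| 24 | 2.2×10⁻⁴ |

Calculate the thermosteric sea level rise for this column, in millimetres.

Layer 1 at 24 °C → α = 2.2×10⁻⁴ K⁻¹
Layer 2 at 12 °C → α = 1.4×10⁻⁴ K⁻¹
Layer 3 at 1.8 °C → α = 0.66×10⁻⁴ K⁻¹
110 × 2.2×10⁻⁴ × 1.3 = 0.03146 m
1.2 × 1.4×10⁻⁴ × 820 = 0.13776 m
Layer 3: 1700 × 0.18 × 0.66×10⁻⁴ = 0.020196 m
Δh = 0.03146 + 0.13776 + 0.020196 = 0.189416 m

Δh ≈ 189 mm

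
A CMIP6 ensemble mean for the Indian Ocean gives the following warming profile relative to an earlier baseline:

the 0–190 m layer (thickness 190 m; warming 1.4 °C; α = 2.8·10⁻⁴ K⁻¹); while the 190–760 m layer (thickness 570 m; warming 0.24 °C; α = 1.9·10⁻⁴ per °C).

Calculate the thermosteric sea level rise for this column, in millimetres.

about 100 mm

0–190 m: 190 × 2.8×10⁻⁴ × 1.4 = 0.07448 m
190–760 m: 570 × 1.9×10⁻⁴ × 0.24 = 0.025992 m
Δh = 0.07448 + 0.025992 = 0.100472 m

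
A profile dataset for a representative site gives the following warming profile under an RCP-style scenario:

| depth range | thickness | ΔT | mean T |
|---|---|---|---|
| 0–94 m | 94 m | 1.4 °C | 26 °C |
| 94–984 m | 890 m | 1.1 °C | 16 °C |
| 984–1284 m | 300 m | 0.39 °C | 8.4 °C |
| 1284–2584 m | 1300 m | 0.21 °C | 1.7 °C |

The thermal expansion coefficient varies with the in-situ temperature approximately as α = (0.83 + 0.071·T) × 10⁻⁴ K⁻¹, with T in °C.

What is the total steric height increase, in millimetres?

270 mm of thermosteric rise

Layer 1: α = (0.83 + 0.071×26)×10⁻⁴ = 2.676×10⁻⁴ K⁻¹
Layer 2: α = (0.83 + 0.071×16)×10⁻⁴ = 1.966×10⁻⁴ K⁻¹
Layer 3: α = (0.83 + 0.071×8.4)×10⁻⁴ = 1.4264×10⁻⁴ K⁻¹
Layer 4: α = (0.83 + 0.071×1.7)×10⁻⁴ = 0.9507×10⁻⁴ K⁻¹
94 × 2.676×10⁻⁴ × 1.4 = 0.03521616 m
94–984 m: 1.966×10⁻⁴ × 890 × 1.1 = 0.1924714 m
984–1284 m: 0.39 × 300 × 1.4264×10⁻⁴ = 0.01668888 m
1284–2584 m: 0.21 × 0.9507×10⁻⁴ × 1300 = 0.02595411 m
Δh = 0.03521616 + 0.1924714 + 0.01668888 + 0.02595411 = 0.27033055 m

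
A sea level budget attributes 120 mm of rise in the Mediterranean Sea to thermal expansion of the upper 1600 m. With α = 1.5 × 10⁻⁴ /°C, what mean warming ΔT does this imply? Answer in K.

ΔT = Δh/(αH) = 0.12 / (1.5×10⁻⁴ × 1600) = 0.5000 K

0.500 K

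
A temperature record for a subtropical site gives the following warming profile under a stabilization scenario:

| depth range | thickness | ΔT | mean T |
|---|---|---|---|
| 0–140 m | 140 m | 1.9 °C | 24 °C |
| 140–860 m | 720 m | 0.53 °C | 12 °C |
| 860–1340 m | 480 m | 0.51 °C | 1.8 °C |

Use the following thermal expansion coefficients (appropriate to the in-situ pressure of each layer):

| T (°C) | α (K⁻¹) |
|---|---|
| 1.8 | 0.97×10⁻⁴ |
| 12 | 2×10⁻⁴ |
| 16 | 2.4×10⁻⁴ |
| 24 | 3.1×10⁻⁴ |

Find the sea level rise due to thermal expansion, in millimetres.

about 183 mm

Layer 1 at 24 °C → α = 3.1×10⁻⁴ K⁻¹
Layer 2 at 12 °C → α = 2×10⁻⁴ K⁻¹
Layer 3 at 1.8 °C → α = 0.97×10⁻⁴ K⁻¹
Layer 1: 140 × 1.9 × 3.1×10⁻⁴ = 0.08246 m
Layer 2: 2×10⁻⁴ × 0.53 × 720 = 0.07632 m
Layer 3: 480 × 0.51 × 0.97×10⁻⁴ = 0.0237456 m
Δh = 0.08246 + 0.07632 + 0.0237456 = 0.1825256 m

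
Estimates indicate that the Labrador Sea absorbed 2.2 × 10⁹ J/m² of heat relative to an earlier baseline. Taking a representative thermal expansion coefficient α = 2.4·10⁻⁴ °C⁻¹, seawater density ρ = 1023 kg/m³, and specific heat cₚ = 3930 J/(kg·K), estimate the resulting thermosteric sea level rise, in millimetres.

about 131 mm

Δh = αQ/(ρcₚ) = 2.4×10⁻⁴ × 2.2×10⁹ / (1023 × 3930) ≈ 0.13133 m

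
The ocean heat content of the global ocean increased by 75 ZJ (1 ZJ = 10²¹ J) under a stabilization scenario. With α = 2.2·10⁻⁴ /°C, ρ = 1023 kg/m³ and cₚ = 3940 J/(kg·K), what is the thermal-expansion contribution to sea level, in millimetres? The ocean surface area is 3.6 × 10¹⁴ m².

Per unit area: Q = 75×10²¹ / (3.6×10¹⁴) ≈ 2.083×10⁸ J/m²
Δh = αQ/(ρcₚ) = 2.2×10⁻⁴ × 2.083×10⁸ / (1023 × 3940) ≈ 0.011369 m

11.4 mm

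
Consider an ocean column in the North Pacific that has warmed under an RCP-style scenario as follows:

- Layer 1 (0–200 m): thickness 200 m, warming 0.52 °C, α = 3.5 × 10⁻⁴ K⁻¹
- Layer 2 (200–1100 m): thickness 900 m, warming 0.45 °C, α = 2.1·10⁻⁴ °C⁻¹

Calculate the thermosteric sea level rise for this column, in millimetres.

about 121 mm

0–200 m: 3.5×10⁻⁴ × 0.52 × 200 = 0.03640 m
2.1×10⁻⁴ × 0.45 × 900 = 0.08505 m
Δh = 0.03640 + 0.08505 = 0.12145 m ≈ 121 mm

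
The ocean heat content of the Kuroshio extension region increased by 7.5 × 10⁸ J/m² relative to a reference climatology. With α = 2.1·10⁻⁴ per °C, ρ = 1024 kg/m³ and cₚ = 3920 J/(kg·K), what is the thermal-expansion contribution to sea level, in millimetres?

Δh = αQ/(ρcₚ) = 2.1×10⁻⁴ × 7.5×10⁸ / (1024 × 3920) ≈ 0.039237 m

39.2 mm of thermosteric rise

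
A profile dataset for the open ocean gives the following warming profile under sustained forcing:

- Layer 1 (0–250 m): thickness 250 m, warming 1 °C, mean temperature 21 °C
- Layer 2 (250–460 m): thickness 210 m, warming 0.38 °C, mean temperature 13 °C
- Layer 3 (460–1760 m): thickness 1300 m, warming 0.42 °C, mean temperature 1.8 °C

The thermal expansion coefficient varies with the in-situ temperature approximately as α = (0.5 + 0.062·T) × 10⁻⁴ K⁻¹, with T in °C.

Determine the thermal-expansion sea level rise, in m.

Layer 1: α = (0.5 + 0.062×21)×10⁻⁴ = 1.802×10⁻⁴ K⁻¹
Layer 2: α = (0.5 + 0.062×13)×10⁻⁴ = 1.306×10⁻⁴ K⁻¹
Layer 3: α = (0.5 + 0.062×1.8)×10⁻⁴ = 0.6116×10⁻⁴ K⁻¹
250 × 1 × 1.802×10⁻⁴ = 0.04505 m
1.306×10⁻⁴ × 0.38 × 210 = 0.01042188 m
460–1760 m: 0.6116×10⁻⁴ × 0.42 × 1300 = 0.03339336 m
Δh = 0.04505 + 0.01042188 + 0.03339336 = 0.08886524 m

Δh = 0.0889 m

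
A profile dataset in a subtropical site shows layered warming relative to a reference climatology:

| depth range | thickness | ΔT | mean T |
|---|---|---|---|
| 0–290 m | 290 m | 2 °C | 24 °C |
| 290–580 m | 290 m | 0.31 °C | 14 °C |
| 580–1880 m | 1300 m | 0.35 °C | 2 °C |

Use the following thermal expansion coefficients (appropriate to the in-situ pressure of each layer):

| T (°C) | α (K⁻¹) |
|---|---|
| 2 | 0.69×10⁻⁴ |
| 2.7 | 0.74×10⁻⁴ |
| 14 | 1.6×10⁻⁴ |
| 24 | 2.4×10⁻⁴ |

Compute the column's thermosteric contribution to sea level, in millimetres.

Layer 1 at 24 °C → α = 2.4×10⁻⁴ K⁻¹
Layer 2 at 14 °C → α = 1.6×10⁻⁴ K⁻¹
Layer 3 at 2 °C → α = 0.69×10⁻⁴ K⁻¹
2.4×10⁻⁴ × 2 × 290 = 0.13920 m
Layer 2: 290 × 0.31 × 1.6×10⁻⁴ = 0.014384 m
0.35 × 0.69×10⁻⁴ × 1300 = 0.031395 m
Δh = 0.13920 + 0.014384 + 0.031395 = 0.184979 m

Δh ≈ 185 mm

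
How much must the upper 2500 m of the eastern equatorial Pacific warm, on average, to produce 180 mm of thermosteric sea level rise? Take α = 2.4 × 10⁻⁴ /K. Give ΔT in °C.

about 0.300 °C

ΔT = Δh/(αH) = 0.18 / (2.4×10⁻⁴ × 2500) = 0.3000 °C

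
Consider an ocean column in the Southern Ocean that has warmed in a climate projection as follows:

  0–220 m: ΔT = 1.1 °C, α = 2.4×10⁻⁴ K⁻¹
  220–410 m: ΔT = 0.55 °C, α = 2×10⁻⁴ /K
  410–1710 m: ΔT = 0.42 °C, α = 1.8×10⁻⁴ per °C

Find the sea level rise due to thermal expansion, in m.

about 0.18 m

1.1 × 220 × 2.4×10⁻⁴ = 0.05808 m
220–410 m: 190 × 2×10⁻⁴ × 0.55 = 0.02090 m
Layer 3: 0.42 × 1.8×10⁻⁴ × 1300 = 0.09828 m
Δh = 0.05808 + 0.02090 + 0.09828 = 0.17726 m ≈ 0.18 m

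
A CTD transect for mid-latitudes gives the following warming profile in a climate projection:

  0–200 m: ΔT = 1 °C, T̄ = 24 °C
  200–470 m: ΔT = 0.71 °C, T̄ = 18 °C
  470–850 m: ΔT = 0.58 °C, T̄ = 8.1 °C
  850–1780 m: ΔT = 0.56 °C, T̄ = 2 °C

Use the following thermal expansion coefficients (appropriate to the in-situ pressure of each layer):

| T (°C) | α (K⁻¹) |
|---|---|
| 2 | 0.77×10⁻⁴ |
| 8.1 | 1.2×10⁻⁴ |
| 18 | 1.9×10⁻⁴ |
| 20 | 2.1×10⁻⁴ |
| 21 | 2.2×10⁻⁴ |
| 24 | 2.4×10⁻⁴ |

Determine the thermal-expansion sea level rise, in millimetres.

151 mm

Layer 1 at 24 °C → α = 2.4×10⁻⁴ K⁻¹
Layer 2 at 18 °C → α = 1.9×10⁻⁴ K⁻¹
Layer 3 at 8.1 °C → α = 1.2×10⁻⁴ K⁻¹
Layer 4 at 2 °C → α = 0.77×10⁻⁴ K⁻¹
1 × 2.4×10⁻⁴ × 200 = 0.04800 m
Layer 2: 0.71 × 1.9×10⁻⁴ × 270 = 0.036423 m
0.58 × 1.2×10⁻⁴ × 380 = 0.026448 m
0.56 × 930 × 0.77×10⁻⁴ = 0.0401016 m
Δh = 0.04800 + 0.036423 + 0.026448 + 0.0401016 = 0.1509726 m ≈ 151 mm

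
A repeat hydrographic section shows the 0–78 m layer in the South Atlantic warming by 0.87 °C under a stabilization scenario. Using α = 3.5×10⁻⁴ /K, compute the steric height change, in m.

0.0238 m

Δh = αΔT·H = 3.5×10⁻⁴ × 0.87 × 78 = 0.023751 m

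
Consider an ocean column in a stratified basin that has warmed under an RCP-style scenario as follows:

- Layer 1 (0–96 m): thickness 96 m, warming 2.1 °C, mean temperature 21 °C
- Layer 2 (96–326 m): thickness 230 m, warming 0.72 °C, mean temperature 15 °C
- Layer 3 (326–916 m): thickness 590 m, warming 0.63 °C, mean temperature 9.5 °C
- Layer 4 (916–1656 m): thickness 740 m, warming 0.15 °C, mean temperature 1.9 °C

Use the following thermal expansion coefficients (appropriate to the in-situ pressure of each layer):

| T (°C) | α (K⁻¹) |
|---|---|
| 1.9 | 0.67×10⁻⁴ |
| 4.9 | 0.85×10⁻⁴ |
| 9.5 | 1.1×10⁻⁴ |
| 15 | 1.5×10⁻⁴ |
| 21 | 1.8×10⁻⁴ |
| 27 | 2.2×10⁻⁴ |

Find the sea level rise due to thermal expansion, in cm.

Layer 1 at 21 °C → α = 1.8×10⁻⁴ K⁻¹
Layer 2 at 15 °C → α = 1.5×10⁻⁴ K⁻¹
Layer 3 at 9.5 °C → α = 1.1×10⁻⁴ K⁻¹
Layer 4 at 1.9 °C → α = 0.67×10⁻⁴ K⁻¹
0–96 m: 2.1 × 1.8×10⁻⁴ × 96 = 0.036288 m
230 × 0.72 × 1.5×10⁻⁴ = 0.02484 m
326–916 m: 1.1×10⁻⁴ × 0.63 × 590 = 0.040887 m
0.15 × 0.67×10⁻⁴ × 740 = 0.007437 m
Δh = 0.036288 + 0.02484 + 0.040887 + 0.007437 = 0.109452 m ≈ 10.9 cm

about 10.9 cm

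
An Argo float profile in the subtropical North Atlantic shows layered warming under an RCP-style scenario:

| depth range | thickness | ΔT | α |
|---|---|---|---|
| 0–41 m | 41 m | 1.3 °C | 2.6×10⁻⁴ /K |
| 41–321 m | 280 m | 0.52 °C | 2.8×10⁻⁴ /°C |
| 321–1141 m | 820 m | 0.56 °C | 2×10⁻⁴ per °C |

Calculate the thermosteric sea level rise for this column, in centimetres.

about 15 cm

Layer 1: 2.6×10⁻⁴ × 1.3 × 41 = 0.013858 m
41–321 m: 0.52 × 280 × 2.8×10⁻⁴ = 0.040768 m
321–1141 m: 2×10⁻⁴ × 820 × 0.56 = 0.09184 m
Δh = 0.013858 + 0.040768 + 0.09184 = 0.146466 m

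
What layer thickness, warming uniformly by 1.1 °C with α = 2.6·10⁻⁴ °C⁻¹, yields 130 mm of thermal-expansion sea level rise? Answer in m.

455 m

H = Δh/(αΔT) = 0.13 / (2.6×10⁻⁴ × 1.1) ≈ 454.5 m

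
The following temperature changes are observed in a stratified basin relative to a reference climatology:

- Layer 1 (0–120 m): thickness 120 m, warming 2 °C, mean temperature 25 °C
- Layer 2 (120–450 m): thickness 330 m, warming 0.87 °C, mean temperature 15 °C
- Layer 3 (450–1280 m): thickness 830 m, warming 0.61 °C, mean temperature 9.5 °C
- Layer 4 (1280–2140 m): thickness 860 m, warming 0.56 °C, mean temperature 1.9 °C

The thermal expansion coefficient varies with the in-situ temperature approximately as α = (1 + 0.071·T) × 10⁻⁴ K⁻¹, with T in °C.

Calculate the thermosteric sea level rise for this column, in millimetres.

Layer 1: α = (1 + 0.071×25)×10⁻⁴ = 2.775×10⁻⁴ K⁻¹
Layer 2: α = (1 + 0.071×15)×10⁻⁴ = 2.065×10⁻⁴ K⁻¹
Layer 3: α = (1 + 0.071×9.5)×10⁻⁴ = 1.6745×10⁻⁴ K⁻¹
Layer 4: α = (1 + 0.071×1.9)×10⁻⁴ = 1.1349×10⁻⁴ K⁻¹
2.775×10⁻⁴ × 2 × 120 = 0.06660 m
330 × 2.065×10⁻⁴ × 0.87 = 0.05928615 m
0.61 × 1.6745×10⁻⁴ × 830 = 0.084779935 m
Layer 4: 0.56 × 860 × 1.1349×10⁻⁴ = 0.054656784 m
Δh = 0.06660 + 0.05928615 + 0.084779935 + 0.054656784 = 0.265322869 m

265 mm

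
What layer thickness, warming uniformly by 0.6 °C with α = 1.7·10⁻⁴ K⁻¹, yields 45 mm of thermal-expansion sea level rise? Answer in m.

440 m

H = Δh/(αΔT) = 0.045 / (1.7×10⁻⁴ × 0.6) ≈ 441.2 m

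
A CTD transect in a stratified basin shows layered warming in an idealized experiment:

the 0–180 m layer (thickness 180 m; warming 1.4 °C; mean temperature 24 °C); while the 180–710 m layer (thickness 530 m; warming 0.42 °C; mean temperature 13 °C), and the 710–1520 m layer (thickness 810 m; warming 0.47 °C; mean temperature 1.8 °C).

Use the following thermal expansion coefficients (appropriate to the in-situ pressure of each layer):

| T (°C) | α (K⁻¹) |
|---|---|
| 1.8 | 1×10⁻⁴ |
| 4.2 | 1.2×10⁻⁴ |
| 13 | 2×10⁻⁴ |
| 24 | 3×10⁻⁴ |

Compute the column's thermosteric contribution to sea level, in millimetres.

158 mm of thermosteric rise

Layer 1 at 24 °C → α = 3×10⁻⁴ K⁻¹
Layer 2 at 13 °C → α = 2×10⁻⁴ K⁻¹
Layer 3 at 1.8 °C → α = 1×10⁻⁴ K⁻¹
1.4 × 180 × 3×10⁻⁴ = 0.07560 m
Layer 2: 0.42 × 530 × 2×10⁻⁴ = 0.04452 m
Layer 3: 0.47 × 810 × 1×10⁻⁴ = 0.03807 m
Δh = 0.07560 + 0.04452 + 0.03807 = 0.15819 m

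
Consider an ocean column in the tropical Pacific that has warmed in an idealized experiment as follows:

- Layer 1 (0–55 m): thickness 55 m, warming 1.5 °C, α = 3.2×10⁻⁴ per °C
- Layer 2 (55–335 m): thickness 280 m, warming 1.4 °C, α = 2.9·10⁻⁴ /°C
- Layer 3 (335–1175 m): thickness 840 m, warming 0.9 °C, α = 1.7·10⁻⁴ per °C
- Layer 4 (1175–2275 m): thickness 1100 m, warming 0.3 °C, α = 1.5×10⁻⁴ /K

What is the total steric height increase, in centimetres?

Layer 1: 55 × 1.5 × 3.2×10⁻⁴ = 0.02640 m
Layer 2: 280 × 2.9×10⁻⁴ × 1.4 = 0.11368 m
Layer 3: 0.9 × 1.7×10⁻⁴ × 840 = 0.12852 m
Layer 4: 0.3 × 1100 × 1.5×10⁻⁴ = 0.04950 m
Δh = 0.02640 + 0.11368 + 0.12852 + 0.04950 = 0.31810 m ≈ 32 cm

about 32 cm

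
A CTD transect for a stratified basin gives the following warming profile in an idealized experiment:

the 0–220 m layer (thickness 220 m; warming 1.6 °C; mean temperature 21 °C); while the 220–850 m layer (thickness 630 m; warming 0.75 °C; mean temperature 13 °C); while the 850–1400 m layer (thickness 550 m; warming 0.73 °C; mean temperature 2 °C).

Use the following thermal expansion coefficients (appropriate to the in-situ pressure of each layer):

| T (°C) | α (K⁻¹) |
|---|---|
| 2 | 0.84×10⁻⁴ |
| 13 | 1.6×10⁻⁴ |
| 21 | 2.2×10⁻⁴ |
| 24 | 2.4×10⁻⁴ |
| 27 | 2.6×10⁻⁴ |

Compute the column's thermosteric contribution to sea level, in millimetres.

Δh = 187 mm

Layer 1 at 21 °C → α = 2.2×10⁻⁴ K⁻¹
Layer 2 at 13 °C → α = 1.6×10⁻⁴ K⁻¹
Layer 3 at 2 °C → α = 0.84×10⁻⁴ K⁻¹
Layer 1: 2.2×10⁻⁴ × 220 × 1.6 = 0.07744 m
220–850 m: 0.75 × 630 × 1.6×10⁻⁴ = 0.07560 m
Layer 3: 550 × 0.84×10⁻⁴ × 0.73 = 0.033726 m
Δh = 0.07744 + 0.07560 + 0.033726 = 0.186766 m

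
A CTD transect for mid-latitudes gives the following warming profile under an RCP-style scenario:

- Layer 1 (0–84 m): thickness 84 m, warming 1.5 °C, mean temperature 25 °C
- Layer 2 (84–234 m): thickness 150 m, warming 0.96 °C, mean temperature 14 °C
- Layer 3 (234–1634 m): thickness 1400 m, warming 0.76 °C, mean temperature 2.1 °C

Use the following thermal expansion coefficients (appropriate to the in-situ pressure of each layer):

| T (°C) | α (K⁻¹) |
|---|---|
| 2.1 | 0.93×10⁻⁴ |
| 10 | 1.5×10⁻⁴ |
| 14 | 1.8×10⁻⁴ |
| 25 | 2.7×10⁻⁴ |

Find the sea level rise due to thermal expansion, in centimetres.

Layer 1 at 25 °C → α = 2.7×10⁻⁴ K⁻¹
Layer 2 at 14 °C → α = 1.8×10⁻⁴ K⁻¹
Layer 3 at 2.1 °C → α = 0.93×10⁻⁴ K⁻¹
0–84 m: 84 × 1.5 × 2.7×10⁻⁴ = 0.03402 m
150 × 1.8×10⁻⁴ × 0.96 = 0.02592 m
Layer 3: 0.93×10⁻⁴ × 0.76 × 1400 = 0.098952 m
Δh = 0.03402 + 0.02592 + 0.098952 = 0.158892 m ≈ 15.9 cm

Δh ≈ 15.9 cm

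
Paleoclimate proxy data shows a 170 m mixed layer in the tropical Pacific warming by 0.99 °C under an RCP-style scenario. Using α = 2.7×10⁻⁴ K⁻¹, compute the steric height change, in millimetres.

45 mm of thermosteric rise

Δh = αΔT·H = 2.7×10⁻⁴ × 0.99 × 170 = 0.045441 m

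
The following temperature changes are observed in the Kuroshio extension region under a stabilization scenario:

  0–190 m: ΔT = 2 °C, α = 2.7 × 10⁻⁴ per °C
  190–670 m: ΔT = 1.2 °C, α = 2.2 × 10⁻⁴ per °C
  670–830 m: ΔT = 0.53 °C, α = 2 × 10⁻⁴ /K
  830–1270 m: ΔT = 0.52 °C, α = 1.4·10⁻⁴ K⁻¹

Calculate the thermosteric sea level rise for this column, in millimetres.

2 × 190 × 2.7×10⁻⁴ = 0.10260 m
1.2 × 2.2×10⁻⁴ × 480 = 0.12672 m
Layer 3: 0.53 × 2×10⁻⁴ × 160 = 0.01696 m
Layer 4: 1.4×10⁻⁴ × 440 × 0.52 = 0.032032 m
Δh = 0.10260 + 0.12672 + 0.01696 + 0.032032 = 0.278312 m

Δh ≈ 278 mm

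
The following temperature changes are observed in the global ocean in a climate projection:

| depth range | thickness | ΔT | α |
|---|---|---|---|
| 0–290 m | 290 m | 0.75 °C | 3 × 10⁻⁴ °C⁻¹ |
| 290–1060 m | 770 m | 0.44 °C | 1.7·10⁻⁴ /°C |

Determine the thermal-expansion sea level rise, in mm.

290 × 0.75 × 3×10⁻⁴ = 0.06525 m
Layer 2: 770 × 1.7×10⁻⁴ × 0.44 = 0.057596 m
Δh = 0.06525 + 0.057596 = 0.122846 m

123 mm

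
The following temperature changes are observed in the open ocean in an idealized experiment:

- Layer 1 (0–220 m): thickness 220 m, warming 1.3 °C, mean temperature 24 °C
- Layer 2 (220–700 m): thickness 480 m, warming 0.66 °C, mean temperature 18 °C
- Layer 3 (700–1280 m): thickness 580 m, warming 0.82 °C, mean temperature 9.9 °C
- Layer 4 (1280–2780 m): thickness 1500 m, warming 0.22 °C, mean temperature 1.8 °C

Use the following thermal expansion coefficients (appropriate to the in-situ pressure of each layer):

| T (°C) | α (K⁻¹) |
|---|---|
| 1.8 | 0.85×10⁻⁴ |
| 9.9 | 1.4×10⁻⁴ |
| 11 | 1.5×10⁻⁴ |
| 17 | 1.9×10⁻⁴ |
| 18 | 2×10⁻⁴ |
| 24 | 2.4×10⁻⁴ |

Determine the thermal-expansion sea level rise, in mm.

Layer 1 at 24 °C → α = 2.4×10⁻⁴ K⁻¹
Layer 2 at 18 °C → α = 2×10⁻⁴ K⁻¹
Layer 3 at 9.9 °C → α = 1.4×10⁻⁴ K⁻¹
Layer 4 at 1.8 °C → α = 0.85×10⁻⁴ K⁻¹
Layer 1: 220 × 1.3 × 2.4×10⁻⁴ = 0.06864 m
220–700 m: 2×10⁻⁴ × 0.66 × 480 = 0.06336 m
700–1280 m: 1.4×10⁻⁴ × 580 × 0.82 = 0.066584 m
Layer 4: 0.85×10⁻⁴ × 1500 × 0.22 = 0.02805 m
Δh = 0.06864 + 0.06336 + 0.066584 + 0.02805 = 0.226634 m ≈ 227 mm

about 227 mm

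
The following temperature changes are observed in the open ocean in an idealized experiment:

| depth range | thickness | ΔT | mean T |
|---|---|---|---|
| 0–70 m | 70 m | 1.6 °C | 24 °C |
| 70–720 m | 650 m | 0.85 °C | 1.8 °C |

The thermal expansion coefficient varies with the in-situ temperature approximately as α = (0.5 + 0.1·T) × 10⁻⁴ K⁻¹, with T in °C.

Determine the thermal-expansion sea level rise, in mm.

Layer 1: α = (0.5 + 0.1×24)×10⁻⁴ = 2.9×10⁻⁴ K⁻¹
Layer 2: α = (0.5 + 0.1×1.8)×10⁻⁴ = 0.68×10⁻⁴ K⁻¹
0–70 m: 2.9×10⁻⁴ × 70 × 1.6 = 0.03248 m
70–720 m: 0.85 × 0.68×10⁻⁴ × 650 = 0.03757 m
Δh = 0.03248 + 0.03757 = 0.07005 m

70 mm of thermosteric rise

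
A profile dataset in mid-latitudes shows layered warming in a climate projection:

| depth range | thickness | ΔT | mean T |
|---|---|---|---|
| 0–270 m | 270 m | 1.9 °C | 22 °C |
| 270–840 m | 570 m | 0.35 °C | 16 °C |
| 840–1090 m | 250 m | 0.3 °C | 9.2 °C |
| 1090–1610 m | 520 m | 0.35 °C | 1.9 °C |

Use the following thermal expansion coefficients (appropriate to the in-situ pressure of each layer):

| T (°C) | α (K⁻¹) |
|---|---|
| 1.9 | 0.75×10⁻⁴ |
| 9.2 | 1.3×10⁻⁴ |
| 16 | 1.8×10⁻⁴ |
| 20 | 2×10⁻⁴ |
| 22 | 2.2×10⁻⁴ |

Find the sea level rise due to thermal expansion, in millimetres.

172 mm of thermosteric rise

Layer 1 at 22 °C → α = 2.2×10⁻⁴ K⁻¹
Layer 2 at 16 °C → α = 1.8×10⁻⁴ K⁻¹
Layer 3 at 9.2 °C → α = 1.3×10⁻⁴ K⁻¹
Layer 4 at 1.9 °C → α = 0.75×10⁻⁴ K⁻¹
Layer 1: 270 × 2.2×10⁻⁴ × 1.9 = 0.11286 m
270–840 m: 1.8×10⁻⁴ × 0.35 × 570 = 0.03591 m
840–1090 m: 1.3×10⁻⁴ × 0.3 × 250 = 0.00975 m
1090–1610 m: 0.75×10⁻⁴ × 520 × 0.35 = 0.01365 m
Δh = 0.11286 + 0.03591 + 0.00975 + 0.01365 = 0.17217 m ≈ 172 mm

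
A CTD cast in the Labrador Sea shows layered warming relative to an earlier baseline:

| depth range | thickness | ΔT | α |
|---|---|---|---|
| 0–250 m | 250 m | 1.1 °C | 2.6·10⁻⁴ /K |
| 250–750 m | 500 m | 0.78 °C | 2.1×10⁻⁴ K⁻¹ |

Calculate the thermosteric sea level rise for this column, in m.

0–250 m: 1.1 × 250 × 2.6×10⁻⁴ = 0.07150 m
2.1×10⁻⁴ × 500 × 0.78 = 0.08190 m
Δh = 0.07150 + 0.08190 = 0.15340 m

0.15 m of thermosteric rise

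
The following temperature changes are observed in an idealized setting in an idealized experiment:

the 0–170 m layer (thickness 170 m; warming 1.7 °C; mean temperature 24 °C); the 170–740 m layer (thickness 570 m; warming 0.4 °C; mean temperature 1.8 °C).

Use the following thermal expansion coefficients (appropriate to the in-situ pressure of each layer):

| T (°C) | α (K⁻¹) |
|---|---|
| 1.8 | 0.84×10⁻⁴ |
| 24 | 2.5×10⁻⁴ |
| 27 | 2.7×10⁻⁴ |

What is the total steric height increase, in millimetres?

91.4 mm of thermosteric rise

Layer 1 at 24 °C → α = 2.5×10⁻⁴ K⁻¹
Layer 2 at 1.8 °C → α = 0.84×10⁻⁴ K⁻¹
Layer 1: 1.7 × 170 × 2.5×10⁻⁴ = 0.07225 m
Layer 2: 570 × 0.4 × 0.84×10⁻⁴ = 0.019152 m
Δh = 0.07225 + 0.019152 = 0.091402 m ≈ 91.4 mm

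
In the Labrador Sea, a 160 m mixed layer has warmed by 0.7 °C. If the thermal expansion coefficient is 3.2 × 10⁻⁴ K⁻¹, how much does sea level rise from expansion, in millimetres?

36 mm

Δh = αΔT·H = 3.2×10⁻⁴ × 0.7 × 160 = 0.03584 m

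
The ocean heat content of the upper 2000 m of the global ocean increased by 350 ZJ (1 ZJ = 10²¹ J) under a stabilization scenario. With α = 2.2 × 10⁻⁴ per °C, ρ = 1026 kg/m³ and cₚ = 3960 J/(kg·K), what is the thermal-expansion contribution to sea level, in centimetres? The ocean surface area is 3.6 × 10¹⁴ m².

5.26 cm

Per unit area: Q = 350×10²¹ / (3.6×10¹⁴) ≈ 9.722×10⁸ J/m²
Δh = αQ/(ρcₚ) = 2.2×10⁻⁴ × 9.722×10⁸ / (1026 × 3960) ≈ 0.052642 m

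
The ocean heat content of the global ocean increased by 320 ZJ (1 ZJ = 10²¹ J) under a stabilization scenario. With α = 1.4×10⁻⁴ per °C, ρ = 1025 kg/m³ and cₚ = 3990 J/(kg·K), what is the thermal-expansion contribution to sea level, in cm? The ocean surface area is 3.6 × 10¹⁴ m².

about 3.0 cm

Per unit area: Q = 320×10²¹ / (3.6×10¹⁴) ≈ 8.889×10⁸ J/m²
Δh = αQ/(ρcₚ) = 1.4×10⁻⁴ × 8.889×10⁸ / (1025 × 3990) ≈ 0.030429 m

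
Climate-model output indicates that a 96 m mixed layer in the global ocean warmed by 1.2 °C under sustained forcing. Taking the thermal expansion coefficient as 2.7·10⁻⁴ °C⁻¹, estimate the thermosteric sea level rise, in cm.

Δh = 3.11 cm

Δh = αΔT·H = 2.7×10⁻⁴ × 1.2 × 96 = 0.031104 m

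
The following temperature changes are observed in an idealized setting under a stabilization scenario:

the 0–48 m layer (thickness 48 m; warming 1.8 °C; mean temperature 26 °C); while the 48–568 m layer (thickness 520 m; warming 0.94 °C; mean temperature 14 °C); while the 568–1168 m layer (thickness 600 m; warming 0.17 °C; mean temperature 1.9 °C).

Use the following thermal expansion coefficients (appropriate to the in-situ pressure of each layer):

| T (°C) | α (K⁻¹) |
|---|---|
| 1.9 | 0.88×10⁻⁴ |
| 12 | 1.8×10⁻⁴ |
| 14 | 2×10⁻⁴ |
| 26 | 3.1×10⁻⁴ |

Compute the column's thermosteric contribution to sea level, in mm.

Layer 1 at 26 °C → α = 3.1×10⁻⁴ K⁻¹
Layer 2 at 14 °C → α = 2×10⁻⁴ K⁻¹
Layer 3 at 1.9 °C → α = 0.88×10⁻⁴ K⁻¹
1.8 × 48 × 3.1×10⁻⁴ = 0.026784 m
Layer 2: 520 × 0.94 × 2×10⁻⁴ = 0.09776 m
Layer 3: 600 × 0.88×10⁻⁴ × 0.17 = 0.008976 m
Δh = 0.026784 + 0.09776 + 0.008976 = 0.13352 m

Δh ≈ 134 mm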